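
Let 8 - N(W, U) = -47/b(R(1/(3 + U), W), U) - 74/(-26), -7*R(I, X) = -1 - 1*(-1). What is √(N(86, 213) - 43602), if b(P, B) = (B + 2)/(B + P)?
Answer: I*√340215902390/2795 ≈ 208.69*I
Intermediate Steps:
R(I, X) = 0 (R(I, X) = -(-1 - 1*(-1))/7 = -(-1 + 1)/7 = -⅐*0 = 0)
b(P, B) = (2 + B)/(B + P)
N(W, U) = 67/13 + 47*U/(2 + U) (N(W, U) = 8 - (-47*(U + 0)/(2 + U) - 74/(-26)) = 8 - (-47*U/(2 + U) - 74*(-1/26)) = 8 - (-47*U/(2 + U) + 37/13) = 8 - (37/13 - 47*U/(2 + U)) = 8 + (-37/13 + 47*U/(2 + U)) = 67/13 + 47*U/(2 + U))
√(N(86, 213) - 43602) = √(2*(67 + 339*213)/(13*(2 + 213)) - 43602) = √((2/13)*(67 + 72207)/215 - 43602) = √((2/13)*(1/215)*72274 - 43602) = √(144548/2795 - 43602) = √(-121723042/2795) = I*√340215902390/2795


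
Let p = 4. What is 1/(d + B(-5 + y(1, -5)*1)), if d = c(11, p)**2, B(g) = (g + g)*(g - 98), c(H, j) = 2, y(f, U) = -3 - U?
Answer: 1/610 ≈ 0.0016393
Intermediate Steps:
B(g) = 2*g*(-98 + g) (B(g) = (2*g)*(-98 + g) = 2*g*(-98 + g))
d = 4 (d = 2**2 = 4)
1/(d + B(-5 + y(1, -5)*1)) = 1/(4 + 2*(-5 + (-3 - 1*(-5))*1)*(-98 + (-5 + (-3 - 1*(-5))*1))) = 1/(4 + 2*(-5 + (-3 + 5)*1)*(-98 + (-5 + (-3 + 5)*1))) = 1/(4 + 2*(-5 + 2*1)*(-98 + (-5 + 2*1))) = 1/(4 + 2*(-5 + 2)*(-98 + (-5 + 2))) = 1/(4 + 2*(-3)*(-98 - 3)) = 1/(4 + 2*(-3)*(-101)) = 1/(4 + 606) = 1/610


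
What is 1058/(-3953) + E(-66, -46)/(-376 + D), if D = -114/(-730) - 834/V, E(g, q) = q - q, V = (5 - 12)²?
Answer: -1058/3953 ≈ -0.26764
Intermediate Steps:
V = 49 (V = (-7)² = 49)
E(g, q) = 0
D = -301617/17885 (D = -114/(-730) - 834/49 = -114*(-1/730) - 834*1/49 = 57/365 - 834/49 = -301617/17885 ≈ -16.864)
1058/(-3953) + E(-66, -46)/(-376 + D) = 1058/(-3953) + 0/(-376 - 301617/17885) = 1058*(-1/3953) + 0/(-7026377/17885) = -1058/3953 + 0*(-17885/7026377) = -1058/3953 + 0 = -1058/3953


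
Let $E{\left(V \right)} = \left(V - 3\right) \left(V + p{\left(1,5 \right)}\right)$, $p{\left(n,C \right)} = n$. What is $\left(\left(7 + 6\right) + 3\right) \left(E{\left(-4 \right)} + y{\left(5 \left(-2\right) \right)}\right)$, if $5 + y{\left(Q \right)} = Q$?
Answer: $96$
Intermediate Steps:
$y{\left(Q \right)} = -5 + Q$
$E{\left(V \right)} = \left(1 + V\right) \left(-3 + V\right)$ ($E{\left(V \right)} = \left(V - 3\right) \left(V + 1\right) = \left(-3 + V\right) \left(1 + V\right) = \left(1 + V\right) \left(-3 + V\right)$)
$\left(\left(7 + 6\right) + 3\right) \left(E{\left(-4 \right)} + y{\left(5 \left(-2\right) \right)}\right) = \left(\left(7 + 6\right) + 3\right) \left(\left(-3 + \left(-4\right)^{2} - -8\right) + \left(-5 + 5 \left(-2\right)\right)\right) = \left(13 + 3\right) \left(\left(-3 + 16 + 8\right) - 15\right) = 16 \left(21 - 15\right) = 16 \cdot 6 = 96$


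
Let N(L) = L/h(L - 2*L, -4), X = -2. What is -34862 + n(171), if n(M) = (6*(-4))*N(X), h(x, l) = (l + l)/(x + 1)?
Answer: -34880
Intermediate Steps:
h(x, l) = 2*l/(1 + x) (h(x, l) = (2*l)/(1 + x) = 2*l/(1 + x))
N(L) = L*(-⅛ + L/8) (N(L) = L/((2*(-4)/(1 + (L - 2*L)))) = L/((2*(-4)/(1 - L))) = L/((-8/(1 - L))) = L*(-⅛ + L/8))
n(M) = -18 (n(M) = (6*(-4))*((⅛)*(-2)*(-1 - 2)) = -3*(-2)*(-3) = -24*¾ = -18)
-34862 + n(171) = -34862 - 18 = -34880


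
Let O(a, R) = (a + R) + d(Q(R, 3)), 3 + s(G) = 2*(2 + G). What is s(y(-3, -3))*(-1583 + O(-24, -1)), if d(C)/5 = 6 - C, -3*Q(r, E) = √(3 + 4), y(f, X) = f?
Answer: 7890 - 25*√7/3 ≈ 7868.0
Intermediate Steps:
Q(r, E) = -√7/3 (Q(r, E) = -√(3 + 4)/3 = -√7/3)
s(G) = 1 + 2*G (s(G) = -3 + 2*(2 + G) = -3 + (4 + 2*G) = 1 + 2*G)
d(C) = 30 - 5*C (d(C) = 5*(6 - C) = 30 - 5*C)
O(a, R) = 30 + R + a + 5*√7/3 (O(a, R) = (a + R) + (30 - (-5)*√7/3) = (R + a) + (30 + 5*√7/3) = 30 + R + a + 5*√7/3)
s(y(-3, -3))*(-1583 + O(-24, -1)) = (1 + 2*(-3))*(-1583 + (30 - 1 - 24 + 5*√7/3)) = (1 - 6)*(-1583 + (5 + 5*√7/3)) = -5*(-1578 + 5*√7/3) = 7890 - 25*√7/3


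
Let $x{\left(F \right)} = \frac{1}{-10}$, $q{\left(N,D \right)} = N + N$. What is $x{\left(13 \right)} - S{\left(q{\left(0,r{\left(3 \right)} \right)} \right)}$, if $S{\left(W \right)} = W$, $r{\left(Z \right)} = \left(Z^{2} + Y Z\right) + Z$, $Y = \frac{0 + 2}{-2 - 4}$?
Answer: $- \frac{1}{10} \approx -0.1$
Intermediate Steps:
$Y = - \frac{1}{3}$ ($Y = \frac{2}{-6} = 2 \left(- \frac{1}{6}\right) = - \frac{1}{3} \approx -0.33333$)
$r{\left(Z \right)} = Z^{2} + \frac{2 Z}{3}$ ($r{\left(Z \right)} = \left(Z^{2} - \frac{Z}{3}\right) + Z = Z^{2} + \frac{2 Z}{3}$)
$q{\left(N,D \right)} = 2 N$
$x{\left(F \right)} = - \frac{1}{10}$
$x{\left(13 \right)} - S{\left(q{\left(0,r{\left(3 \right)} \right)} \right)} = - \frac{1}{10} - 2 \cdot 0 = - \frac{1}{10} - 0 = - \frac{1}{10} + 0 = - \frac{1}{10}$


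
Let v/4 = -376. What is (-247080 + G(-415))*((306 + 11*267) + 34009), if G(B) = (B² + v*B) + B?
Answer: 20447250280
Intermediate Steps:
v = -1504 (v = 4*(-376) = -1504)
G(B) = B² - 1503*B (G(B) = (B² - 1504*B) + B = B² - 1503*B)
(-247080 + G(-415))*((306 + 11*267) + 34009) = (-247080 - 415*(-1503 - 415))*((306 + 11*267) + 34009) = (-247080 - 415*(-1918))*((306 + 2937) + 34009) = (-247080 + 795970)*(3243 + 34009) = 548890*37252 = 20447250280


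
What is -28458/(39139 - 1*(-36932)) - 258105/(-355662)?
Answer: 1056986251/3006173778 ≈ 0.35160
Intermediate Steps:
-28458/(39139 - 1*(-36932)) - 258105/(-355662) = -28458/(39139 + 36932) - 258105*(-1/355662) = -28458/76071 + 86035/118554 = -28458*1/76071 + 86035/118554 = -9486/25357 + 86035/118554 = 1056986251/3006173778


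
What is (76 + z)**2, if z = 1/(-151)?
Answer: 131675625/22801 ≈ 5775.0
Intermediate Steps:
z = -1/151 ≈ -0.0066225
(76 + z)**2 = (76 - 1/151)**2 = (11475/151)**2 = 131675625/22801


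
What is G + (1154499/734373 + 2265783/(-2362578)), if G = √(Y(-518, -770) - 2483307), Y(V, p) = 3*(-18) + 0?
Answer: 118184897707/192779277066 + 3*I*√275929 ≈ 0.61306 + 1575.9*I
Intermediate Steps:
Y(V, p) = -54 (Y(V, p) = -54 + 0 = -54)
G = 3*I*√275929 (G = √(-54 - 2483307) = √(-2483361) = 3*I*√275929 ≈ 1575.9*I)
G + (1154499/734373 + 2265783/(-2362578)) = 3*I*√275929 + (1154499/734373 + 2265783/(-2362578)) = 3*I*√275929 + (1154499*(1/734373) + 2265783*(-1/2362578)) = 3*I*√275929 + (384833/244791 - 755261/787526) = 3*I*√275929 + 118184897707/192779277066 = 118184897707/192779277066 + 3*I*√275929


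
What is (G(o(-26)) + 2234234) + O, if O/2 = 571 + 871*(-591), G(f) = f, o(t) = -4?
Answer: 1205850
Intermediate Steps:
O = -1028380 (O = 2*(571 + 871*(-591)) = 2*(571 - 514761) = 2*(-514190) = -1028380)
(G(o(-26)) + 2234234) + O = (-4 + 2234234) - 1028380 = 2234230 - 1028380 = 1205850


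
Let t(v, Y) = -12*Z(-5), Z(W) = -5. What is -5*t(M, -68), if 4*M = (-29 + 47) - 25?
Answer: -300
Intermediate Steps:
M = -7/4 (M = ((-29 + 47) - 25)/4 = (18 - 25)/4 = (1/4)*(-7) = -7/4 ≈ -1.7500)
t(v, Y) = 60 (t(v, Y) = -12*(-5) = 60)
-5*t(M, -68) = -5*60 = -300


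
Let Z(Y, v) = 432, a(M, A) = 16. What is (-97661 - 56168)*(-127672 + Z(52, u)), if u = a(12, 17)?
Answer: 19573201960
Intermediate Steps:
u = 16
(-97661 - 56168)*(-127672 + Z(52, u)) = (-97661 - 56168)*(-127672 + 432) = -153829*(-127240) = 19573201960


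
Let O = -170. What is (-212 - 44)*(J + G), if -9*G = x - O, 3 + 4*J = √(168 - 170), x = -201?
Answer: -6208/9 - 64*I*√2 ≈ -689.78 - 90.51*I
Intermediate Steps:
J = -¾ + I*√2/4 (J = -¾ + √(168 - 170)/4 = -¾ + √(-2)/4 = -¾ + (I*√2)/4 = -¾ + I*√2/4 ≈ -0.75 + 0.35355*I)
G = 31/9 (G = -(-201 - 1*(-170))/9 = -(-201 + 170)/9 = -⅑*(-31) = 31/9 ≈ 3.4444)
(-212 - 44)*(J + G) = (-212 - 44)*((-¾ + I*√2/4) + 31/9) = -256*(97/36 + I*√2/4) = -6208/9 - 64*I*√2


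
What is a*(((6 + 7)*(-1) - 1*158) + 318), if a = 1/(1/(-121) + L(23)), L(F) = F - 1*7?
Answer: 5929/645 ≈ 9.1922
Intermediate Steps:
L(F) = -7 + F (L(F) = F - 7 = -7 + F)
a = 121/1935 (a = 1/(1/(-121) + (-7 + 23)) = 1/(-1/121 + 16) = 1/(1935/121) = 121/1935 ≈ 0.062532)
a*(((6 + 7)*(-1) - 1*158) + 318) = 121*(((6 + 7)*(-1) - 1*158) + 318)/1935 = 121*((13*(-1) - 158) + 318)/1935 = 121*((-13 - 158) + 318)/1935 = 121*(-171 + 318)/1935 = (121/1935)*147 = 5929/645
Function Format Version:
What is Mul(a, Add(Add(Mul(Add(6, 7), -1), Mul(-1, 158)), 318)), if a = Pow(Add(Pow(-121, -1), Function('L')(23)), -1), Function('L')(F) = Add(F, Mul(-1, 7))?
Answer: Rational(5929, 645) ≈ 9.1922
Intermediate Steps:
Function('L')(F) = Add(-7, F) (Function('L')(F) = Add(F, -7) = Add(-7, F))
a = Rational(121, 1935) (a = Pow(Add(Pow(-121, -1), Add(-7, 23)), -1) = Pow(Add(Rational(-1, 121), 16), -1) = Pow(Rational(1935, 121), -1) = Rational(121, 1935) ≈ 0.062532)
Mul(a, Add(Add(Mul(Add(6, 7), -1), Mul(-1, 158)), 318)) = Mul(Rational(121, 1935), Add(Add(Mul(Add(6, 7), -1), Mul(-1, 158)), 318)) = Mul(Rational(121, 1935), Add(Add(Mul(13, -1), -158), 318)) = Mul(Rational(121, 1935), Add(Add(-13, -158), 318)) = Mul(Rational(121, 1935), Add(-171, 318)) = Mul(Rational(121, 1935), 147) = Rational(5929, 645)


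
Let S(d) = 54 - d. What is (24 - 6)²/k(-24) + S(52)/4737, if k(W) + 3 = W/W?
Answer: -767392/4737 ≈ -162.00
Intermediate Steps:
k(W) = -2 (k(W) = -3 + W/W = -3 + 1 = -2)
(24 - 6)²/k(-24) + S(52)/4737 = (24 - 6)²/(-2) + (54 - 1*52)/4737 = 18²*(-½) + (54 - 52)*(1/4737) = 324*(-½) + 2*(1/4737) = -162 + 2/4737 = -767392/4737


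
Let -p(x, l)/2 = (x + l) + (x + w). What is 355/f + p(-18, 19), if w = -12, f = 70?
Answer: 883/14 ≈ 63.071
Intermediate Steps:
p(x, l) = 24 - 4*x - 2*l (p(x, l) = -2*((x + l) + (x - 12)) = -2*((l + x) + (-12 + x)) = -2*(-12 + l + 2*x) = 24 - 4*x - 2*l)
355/f + p(-18, 19) = 355/70 + (24 - 4*(-18) - 2*19) = 355*(1/70) + (24 + 72 - 38) = 71/14 + 58 = 883/14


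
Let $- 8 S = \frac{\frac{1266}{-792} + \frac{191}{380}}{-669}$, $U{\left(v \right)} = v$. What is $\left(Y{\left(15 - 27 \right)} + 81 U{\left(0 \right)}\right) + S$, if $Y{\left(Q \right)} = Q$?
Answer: $- \frac{402691351}{33557040} \approx -12.0$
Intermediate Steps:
$S = - \frac{6871}{33557040}$ ($S = - \frac{\left(\frac{1266}{-792} + \frac{191}{380}\right) \frac{1}{-669}}{8} = - \frac{\left(1266 \left(- \frac{1}{792}\right) + 191 \cdot \frac{1}{380}\right) \left(- \frac{1}{669}\right)}{8} = - \frac{\left(- \frac{211}{132} + \frac{191}{380}\right) \left(- \frac{1}{669}\right)}{8} = - \frac{\left(- \frac{6871}{6270}\right) \left(- \frac{1}{669}\right)}{8} = \left(- \frac{1}{8}\right) \frac{6871}{4194630} = - \frac{6871}{33557040} \approx -0.00020476$)
$\left(Y{\left(15 - 27 \right)} + 81 U{\left(0 \right)}\right) + S = \left(\left(15 - 27\right) + 81 \cdot 0\right) - \frac{6871}{33557040} = \left(\left(15 - 27\right) + 0\right) - \frac{6871}{33557040} = \left(-12 + 0\right) - \frac{6871}{33557040} = -12 - \frac{6871}{33557040} = - \frac{402691351}{33557040}$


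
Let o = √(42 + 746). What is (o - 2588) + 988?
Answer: -1600 + 2*√197 ≈ -1571.9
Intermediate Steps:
o = 2*√197 (o = √788 = 2*√197 ≈ 28.071)
(o - 2588) + 988 = (2*√197 - 2588) + 988 = (-2588 + 2*√197) + 988 = -1600 + 2*√197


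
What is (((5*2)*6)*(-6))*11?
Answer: -3960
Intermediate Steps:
(((5*2)*6)*(-6))*11 = ((10*6)*(-6))*11 = (60*(-6))*11 = -360*11 = -3960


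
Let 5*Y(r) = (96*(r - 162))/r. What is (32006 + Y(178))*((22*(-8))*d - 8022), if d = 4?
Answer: -124288239988/445 ≈ -2.7930e+8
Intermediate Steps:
Y(r) = (-15552 + 96*r)/(5*r) (Y(r) = ((96*(r - 162))/r)/5 = ((96*(-162 + r))/r)/5 = ((-15552 + 96*r)/r)/5 = (-15552 + 96*r)/(5*r))
(32006 + Y(178))*((22*(-8))*d - 8022) = (32006 + (96/5)*(-162 + 178)/178)*((22*(-8))*4 - 8022) = (32006 + (96/5)*(1/178)*16)*(-176*4 - 8022) = (32006 + 768/445)*(-704 - 8022) = (14243438/445)*(-8726) = -124288239988/445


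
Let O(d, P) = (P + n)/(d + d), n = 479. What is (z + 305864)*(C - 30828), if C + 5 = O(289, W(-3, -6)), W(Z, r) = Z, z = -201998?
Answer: -54441052302/17 ≈ -3.2024e+9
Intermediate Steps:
O(d, P) = (479 + P)/(2*d) (O(d, P) = (P + 479)/(d + d) = (479 + P)/((2*d)) = (479 + P)*(1/(2*d)) = (479 + P)/(2*d))
C = -71/17 (C = -5 + (1/2)*(479 - 3)/289 = -5 + (1/2)*(1/289)*476 = -5 + 14/17 = -71/17 ≈ -4.1765)
(z + 305864)*(C - 30828) = (-201998 + 305864)*(-71/17 - 30828) = 103866*(-524147/17) = -54441052302/17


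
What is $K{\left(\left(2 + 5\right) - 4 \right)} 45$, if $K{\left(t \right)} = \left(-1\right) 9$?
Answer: $-405$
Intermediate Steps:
$K{\left(t \right)} = -9$
$K{\left(\left(2 + 5\right) - 4 \right)} 45 = \left(-9\right) 45 = -405$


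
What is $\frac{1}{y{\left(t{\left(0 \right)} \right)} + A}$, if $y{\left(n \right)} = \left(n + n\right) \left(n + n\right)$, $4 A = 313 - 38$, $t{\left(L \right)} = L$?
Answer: $\frac{4}{275} \approx 0.014545$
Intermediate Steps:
$A = \frac{275}{4}$ ($A = \frac{313 - 38}{4} = \frac{1}{4} \cdot 275 = \frac{275}{4} \approx 68.75$)
$y{\left(n \right)} = 4 n^{2}$ ($y{\left(n \right)} = 2 n 2 n = 4 n^{2}$)
$\frac{1}{y{\left(t{\left(0 \right)} \right)} + A} = \frac{1}{4 \cdot 0^{2} + \frac{275}{4}} = \frac{1}{4 \cdot 0 + \frac{275}{4}} = \frac{1}{0 + \frac{275}{4}} = \frac{1}{\frac{275}{4}} = \frac{4}{275}$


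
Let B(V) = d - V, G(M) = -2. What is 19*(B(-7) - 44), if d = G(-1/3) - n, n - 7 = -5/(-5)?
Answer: -893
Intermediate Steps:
n = 8 (n = 7 - 5/(-5) = 7 - 5*(-⅕) = 7 + 1 = 8)
d = -10 (d = -2 - 1*8 = -2 - 8 = -10)
B(V) = -10 - V
19*(B(-7) - 44) = 19*((-10 - 1*(-7)) - 44) = 19*((-10 + 7) - 44) = 19*(-3 - 44) = 19*(-47) = -893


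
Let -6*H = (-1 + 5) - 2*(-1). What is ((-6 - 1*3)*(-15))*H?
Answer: -135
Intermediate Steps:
H = -1 (H = -((-1 + 5) - 2*(-1))/6 = -(4 + 2)/6 = -1/6*6 = -1)
((-6 - 1*3)*(-15))*H = ((-6 - 1*3)*(-15))*(-1) = ((-6 - 3)*(-15))*(-1) = -9*(-15)*(-1) = 135*(-1) = -135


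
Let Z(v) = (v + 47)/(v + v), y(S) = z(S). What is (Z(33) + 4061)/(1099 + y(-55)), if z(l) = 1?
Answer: 134053/36300 ≈ 3.6929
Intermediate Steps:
y(S) = 1
Z(v) = (47 + v)/(2*v) (Z(v) = (47 + v)/((2*v)) = (47 + v)*(1/(2*v)) = (47 + v)/(2*v))
(Z(33) + 4061)/(1099 + y(-55)) = ((½)*(47 + 33)/33 + 4061)/(1099 + 1) = ((½)*(1/33)*80 + 4061)/1100 = (40/33 + 4061)*(1/1100) = (134053/33)*(1/1100) = 134053/36300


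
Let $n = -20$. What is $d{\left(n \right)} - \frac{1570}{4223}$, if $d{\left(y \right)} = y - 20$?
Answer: $- \frac{170490}{4223} \approx -40.372$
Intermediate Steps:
$d{\left(y \right)} = -20 + y$ ($d{\left(y \right)} = y - 20 = -20 + y$)
$d{\left(n \right)} - \frac{1570}{4223} = \left(-20 - 20\right) - \frac{1570}{4223} = -40 - 1570 \cdot \frac{1}{4223} = -40 - \frac{1570}{4223} = - \frac{170490}{4223}$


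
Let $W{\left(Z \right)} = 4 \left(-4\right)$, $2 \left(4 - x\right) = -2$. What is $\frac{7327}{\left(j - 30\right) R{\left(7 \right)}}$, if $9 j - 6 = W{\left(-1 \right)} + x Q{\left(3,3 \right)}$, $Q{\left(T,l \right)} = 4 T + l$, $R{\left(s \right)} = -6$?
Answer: $\frac{21981}{410} \approx 53.612$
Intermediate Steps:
$x = 5$ ($x = 4 - -1 = 4 + 1 = 5$)
$W{\left(Z \right)} = -16$
$Q{\left(T,l \right)} = l + 4 T$
$j = \frac{65}{9}$ ($j = \frac{2}{3} + \frac{-16 + 5 \left(3 + 4 \cdot 3\right)}{9} = \frac{2}{3} + \frac{-16 + 5 \left(3 + 12\right)}{9} = \frac{2}{3} + \frac{-16 + 5 \cdot 15}{9} = \frac{2}{3} + \frac{-16 + 75}{9} = \frac{2}{3} + \frac{1}{9} \cdot 59 = \frac{2}{3} + \frac{59}{9} = \frac{65}{9} \approx 7.2222$)
$\frac{7327}{\left(j - 30\right) R{\left(7 \right)}} = \frac{7327}{\left(\frac{65}{9} - 30\right) \left(-6\right)} = \frac{7327}{\left(- \frac{205}{9}\right) \left(-6\right)} = \frac{7327}{\frac{410}{3}} = 7327 \cdot \frac{3}{410} = \frac{21981}{410}$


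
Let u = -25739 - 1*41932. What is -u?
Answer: 67671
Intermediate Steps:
u = -67671 (u = -25739 - 41932 = -67671)
-u = -1*(-67671) = 67671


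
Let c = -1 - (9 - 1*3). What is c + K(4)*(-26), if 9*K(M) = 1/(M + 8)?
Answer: -391/54 ≈ -7.2407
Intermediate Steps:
K(M) = 1/(9*(8 + M)) (K(M) = 1/(9*(M + 8)) = 1/(9*(8 + M)))
c = -7 (c = -1 - (9 - 3) = -1 - 1*6 = -1 - 6 = -7)
c + K(4)*(-26) = -7 + (1/(9*(8 + 4)))*(-26) = -7 + ((⅑)/12)*(-26) = -7 + ((⅑)*(1/12))*(-26) = -7 + (1/108)*(-26) = -7 - 13/54 = -391/54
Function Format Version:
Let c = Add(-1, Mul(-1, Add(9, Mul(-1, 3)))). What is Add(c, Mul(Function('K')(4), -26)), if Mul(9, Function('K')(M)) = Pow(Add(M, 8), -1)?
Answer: Rational(-391, 54) ≈ -7.2407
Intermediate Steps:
Function('K')(M) = Mul(Rational(1, 9), Pow(Add(8, M), -1)) (Function('K')(M) = Mul(Rational(1, 9), Pow(Add(M, 8), -1)) = Mul(Rational(1, 9), Pow(Add(8, M), -1)))
c = -7 (c = Add(-1, Mul(-1, Add(9, -3))) = Add(-1, Mul(-1, 6)) = Add(-1, -6) = -7)
Add(c, Mul(Function('K')(4), -26)) = Add(-7, Mul(Mul(Rational(1, 9), Pow(Add(8, 4), -1)), -26)) = Add(-7, Mul(Mul(Rational(1, 9), Pow(12, -1)), -26)) = Add(-7, Mul(Mul(Rational(1, 9), Rational(1, 12)), -26)) = Add(-7, Mul(Rational(1, 108), -26)) = Add(-7, Rational(-13, 54)) = Rational(-391, 54)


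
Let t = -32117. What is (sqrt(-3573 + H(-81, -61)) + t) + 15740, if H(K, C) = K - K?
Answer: -16377 + 3*I*sqrt(397) ≈ -16377.0 + 59.775*I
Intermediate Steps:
H(K, C) = 0
(sqrt(-3573 + H(-81, -61)) + t) + 15740 = (sqrt(-3573 + 0) - 32117) + 15740 = (sqrt(-3573) - 32117) + 15740 = (3*I*sqrt(397) - 32117) + 15740 = (-32117 + 3*I*sqrt(397)) + 15740 = -16377 + 3*I*sqrt(397)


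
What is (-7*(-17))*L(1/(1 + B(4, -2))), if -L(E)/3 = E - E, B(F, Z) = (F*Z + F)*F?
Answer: 0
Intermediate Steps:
B(F, Z) = F*(F + F*Z) (B(F, Z) = (F + F*Z)*F = F*(F + F*Z))
L(E) = 0 (L(E) = -3*(E - E) = -3*0 = 0)
(-7*(-17))*L(1/(1 + B(4, -2))) = -7*(-17)*0 = 119*0 = 0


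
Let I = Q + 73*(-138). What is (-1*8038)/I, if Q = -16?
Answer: 4019/5045 ≈ 0.79663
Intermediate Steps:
I = -10090 (I = -16 + 73*(-138) = -16 - 10074 = -10090)
(-1*8038)/I = -1*8038/(-10090) = -8038*(-1/10090) = 4019/5045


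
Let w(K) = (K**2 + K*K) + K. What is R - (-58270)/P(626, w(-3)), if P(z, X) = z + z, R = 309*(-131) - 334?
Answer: -25519803/626 ≈ -40766.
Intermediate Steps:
R = -40813 (R = -40479 - 334 = -40813)
w(K) = K + 2*K**2 (w(K) = (K**2 + K**2) + K = 2*K**2 + K = K + 2*K**2)
P(z, X) = 2*z
R - (-58270)/P(626, w(-3)) = -40813 - (-58270)/(2*626) = -40813 - (-58270)/1252 = -40813 - 1*(-29135/626) = -40813 + 29135/626 = -25519803/626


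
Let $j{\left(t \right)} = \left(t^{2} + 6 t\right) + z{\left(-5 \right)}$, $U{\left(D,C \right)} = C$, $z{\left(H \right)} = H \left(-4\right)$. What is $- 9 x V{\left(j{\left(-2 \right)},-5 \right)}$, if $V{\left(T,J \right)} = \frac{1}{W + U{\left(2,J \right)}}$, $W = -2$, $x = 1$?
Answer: $\frac{9}{7} \approx 1.2857$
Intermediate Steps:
$z{\left(H \right)} = - 4 H$
$j{\left(t \right)} = 20 + t^{2} + 6 t$ ($j{\left(t \right)} = \left(t^{2} + 6 t\right) - -20 = \left(t^{2} + 6 t\right) + 20 = 20 + t^{2} + 6 t$)
$V{\left(T,J \right)} = \frac{1}{-2 + J}$
$- 9 x V{\left(j{\left(-2 \right)},-5 \right)} = \frac{\left(-9\right) 1}{-2 - 5} = - \frac{9}{-7} = \left(-9\right) \left(- \frac{1}{7}\right) = \frac{9}{7}$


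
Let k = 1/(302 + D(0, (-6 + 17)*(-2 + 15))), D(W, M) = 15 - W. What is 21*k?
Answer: 21/317 ≈ 0.066246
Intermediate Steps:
k = 1/317 (k = 1/(302 + (15 - 1*0)) = 1/(302 + (15 + 0)) = 1/(302 + 15) = 1/317 ≈ 0.0031546)
21*k = 21*(1/317) = 21/317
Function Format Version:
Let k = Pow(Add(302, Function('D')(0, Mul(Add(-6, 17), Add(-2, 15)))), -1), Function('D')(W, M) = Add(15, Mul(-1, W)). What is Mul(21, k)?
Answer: Rational(21, 317) ≈ 0.066246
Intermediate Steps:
k = Rational(1, 317) (k = Pow(Add(302, Add(15, Mul(-1, 0))), -1) = Pow(Add(302, Add(15, 0)), -1) = Pow(Add(302, 15), -1) = Pow(317, -1) = Rational(1, 317) ≈ 0.0031546)
Mul(21, k) = Mul(21, Rational(1, 317)) = Rational(21, 317)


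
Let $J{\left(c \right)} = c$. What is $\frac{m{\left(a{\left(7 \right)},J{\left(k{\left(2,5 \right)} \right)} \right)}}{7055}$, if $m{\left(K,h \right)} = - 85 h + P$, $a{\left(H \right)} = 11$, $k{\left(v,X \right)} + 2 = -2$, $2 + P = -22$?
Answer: $\frac{316}{7055} \approx 0.044791$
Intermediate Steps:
$P = -24$ ($P = -2 - 22 = -24$)
$k{\left(v,X \right)} = -4$ ($k{\left(v,X \right)} = -2 - 2 = -4$)
$m{\left(K,h \right)} = -24 - 85 h$ ($m{\left(K,h \right)} = - 85 h - 24 = -24 - 85 h$)
$\frac{m{\left(a{\left(7 \right)},J{\left(k{\left(2,5 \right)} \right)} \right)}}{7055} = \frac{-24 - -340}{7055} = \left(-24 + 340\right) \frac{1}{7055} = 316 \cdot \frac{1}{7055} = \frac{316}{7055}$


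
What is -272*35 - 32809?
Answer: -42329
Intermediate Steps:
-272*35 - 32809 = -9520 - 32809 = -42329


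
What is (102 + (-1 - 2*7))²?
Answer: 7569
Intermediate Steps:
(102 + (-1 - 2*7))² = (102 + (-1 - 14))² = (102 - 15)² = 87² = 7569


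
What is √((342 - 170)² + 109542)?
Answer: √139126 ≈ 373.00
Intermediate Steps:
√((342 - 170)² + 109542) = √(172² + 109542) = √(29584 + 109542) = √139126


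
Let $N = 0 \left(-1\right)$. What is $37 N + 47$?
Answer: $47$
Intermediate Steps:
$N = 0$
$37 N + 47 = 37 \cdot 0 + 47 = 0 + 47 = 47$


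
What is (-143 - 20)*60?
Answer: -9780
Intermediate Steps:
(-143 - 20)*60 = -163*60 = -9780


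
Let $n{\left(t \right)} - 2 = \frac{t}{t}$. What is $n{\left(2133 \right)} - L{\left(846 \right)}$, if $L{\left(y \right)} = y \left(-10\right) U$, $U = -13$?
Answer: $-109977$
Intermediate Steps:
$n{\left(t \right)} = 3$ ($n{\left(t \right)} = 2 + \frac{t}{t} = 2 + 1 = 3$)
$L{\left(y \right)} = 130 y$ ($L{\left(y \right)} = y \left(-10\right) \left(-13\right) = - 10 y \left(-13\right) = 130 y$)
$n{\left(2133 \right)} - L{\left(846 \right)} = 3 - 130 \cdot 846 = 3 - 109980 = -109977$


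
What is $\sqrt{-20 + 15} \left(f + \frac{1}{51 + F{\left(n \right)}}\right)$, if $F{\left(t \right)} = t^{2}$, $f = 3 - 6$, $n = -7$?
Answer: $- \frac{299 i \sqrt{5}}{100} \approx - 6.6858 i$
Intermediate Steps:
$f = -3$
$\sqrt{-20 + 15} \left(f + \frac{1}{51 + F{\left(n \right)}}\right) = \sqrt{-20 + 15} \left(-3 + \frac{1}{51 + \left(-7\right)^{2}}\right) = \sqrt{-5} \left(-3 + \frac{1}{51 + 49}\right) = i \sqrt{5} \left(-3 + \frac{1}{100}\right) = i \sqrt{5} \left(- \frac{299}{100}\right) = - \frac{299 i \sqrt{5}}{100}$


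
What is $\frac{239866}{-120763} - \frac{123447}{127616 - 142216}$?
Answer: $\frac{11405786461}{1763139800} \approx 6.469$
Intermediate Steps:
$\frac{239866}{-120763} - \frac{123447}{127616 - 142216} = 239866 \left(- \frac{1}{120763}\right) - \frac{123447}{-14600} = - \frac{239866}{120763} - - \frac{123447}{14600} = - \frac{239866}{120763} + \frac{123447}{14600} = \frac{11405786461}{1763139800}$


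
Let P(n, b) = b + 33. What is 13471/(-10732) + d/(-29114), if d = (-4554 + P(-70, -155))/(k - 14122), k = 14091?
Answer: -6104109173/4842997444 ≈ -1.2604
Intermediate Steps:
P(n, b) = 33 + b
d = 4676/31 (d = (-4554 + (33 - 155))/(14091 - 14122) = (-4554 - 122)/(-31) = -4676*(-1/31) = 4676/31 ≈ 150.84)
13471/(-10732) + d/(-29114) = 13471/(-10732) + (4676/31)/(-29114) = 13471*(-1/10732) + (4676/31)*(-1/29114) = -13471/10732 - 2338/451267 = -6104109173/4842997444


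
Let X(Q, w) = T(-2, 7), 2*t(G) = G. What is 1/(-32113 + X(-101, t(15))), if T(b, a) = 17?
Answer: -1/32096 ≈ -3.1157e-5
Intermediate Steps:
t(G) = G/2
X(Q, w) = 17
1/(-32113 + X(-101, t(15))) = 1/(-32113 + 17) = 1/(-32096) = -1/32096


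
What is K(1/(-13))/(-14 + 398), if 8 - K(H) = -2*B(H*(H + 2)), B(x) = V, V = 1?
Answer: 5/192 ≈ 0.026042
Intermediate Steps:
B(x) = 1
K(H) = 10 (K(H) = 8 - (-2) = 8 - 1*(-2) = 8 + 2 = 10)
K(1/(-13))/(-14 + 398) = 10/(-14 + 398) = 10/384 = 10*(1/384) = 5/192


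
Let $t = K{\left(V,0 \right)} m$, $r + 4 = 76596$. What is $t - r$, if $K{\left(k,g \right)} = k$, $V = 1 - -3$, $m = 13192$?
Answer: $-23824$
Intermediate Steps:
$V = 4$ ($V = 1 + 3 = 4$)
$r = 76592$ ($r = -4 + 76596 = 76592$)
$t = 52768$ ($t = 4 \cdot 13192 = 52768$)
$t - r = 52768 - 76592 = -23824$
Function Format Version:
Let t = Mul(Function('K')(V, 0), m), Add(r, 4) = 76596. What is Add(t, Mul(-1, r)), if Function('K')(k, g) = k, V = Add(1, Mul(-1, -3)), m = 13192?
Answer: -23824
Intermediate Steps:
V = 4 (V = Add(1, 3) = 4)
r = 76592 (r = Add(-4, 76596) = 76592)
t = 52768 (t = Mul(4, 13192) = 52768)
Add(t, Mul(-1, r)) = Add(52768, Mul(-1, 76592)) = Add(52768, -76592) = -23824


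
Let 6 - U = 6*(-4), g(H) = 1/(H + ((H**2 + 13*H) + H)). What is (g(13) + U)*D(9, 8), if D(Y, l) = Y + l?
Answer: 185657/364 ≈ 510.05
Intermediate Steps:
g(H) = 1/(H**2 + 15*H) (g(H) = 1/(H + (H**2 + 14*H)) = 1/(H**2 + 15*H))
U = 30 (U = 6 - 6*(-4) = 6 - 1*(-24) = 6 + 24 = 30)
(g(13) + U)*D(9, 8) = (1/(13*(15 + 13)) + 30)*(9 + 8) = ((1/13)/28 + 30)*17 = ((1/13)*(1/28) + 30)*17 = (1/364 + 30)*17 = (10921/364)*17 = 185657/364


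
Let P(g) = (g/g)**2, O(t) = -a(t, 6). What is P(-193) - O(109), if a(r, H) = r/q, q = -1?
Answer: -108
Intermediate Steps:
a(r, H) = -r (a(r, H) = r/(-1) = r*(-1) = -r)
O(t) = t (O(t) = -(-1)*t = t)
P(g) = 1 (P(g) = 1**2 = 1)
P(-193) - O(109) = 1 - 1*109 = 1 - 109 = -108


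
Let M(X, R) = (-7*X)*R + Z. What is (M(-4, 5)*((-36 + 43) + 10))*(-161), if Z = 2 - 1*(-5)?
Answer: -402339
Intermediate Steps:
Z = 7 (Z = 2 + 5 = 7)
M(X, R) = 7 - 7*R*X (M(X, R) = (-7*X)*R + 7 = -7*R*X + 7 = 7 - 7*R*X)
(M(-4, 5)*((-36 + 43) + 10))*(-161) = ((7 - 7*5*(-4))*((-36 + 43) + 10))*(-161) = ((7 + 140)*(7 + 10))*(-161) = (147*17)*(-161) = 2499*(-161) = -402339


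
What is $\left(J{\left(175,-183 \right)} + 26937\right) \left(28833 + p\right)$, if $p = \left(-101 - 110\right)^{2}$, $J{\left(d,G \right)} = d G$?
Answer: $-373225152$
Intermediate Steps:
$J{\left(d,G \right)} = G d$
$p = 44521$ ($p = \left(-211\right)^{2} = 44521$)
$\left(J{\left(175,-183 \right)} + 26937\right) \left(28833 + p\right) = \left(\left(-183\right) 175 + 26937\right) \left(28833 + 44521\right) = \left(-32025 + 26937\right) 73354 = \left(-5088\right) 73354 = -373225152$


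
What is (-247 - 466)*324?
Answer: -231012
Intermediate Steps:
(-247 - 466)*324 = -713*324 = -231012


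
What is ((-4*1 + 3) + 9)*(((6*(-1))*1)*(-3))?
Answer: 144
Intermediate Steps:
((-4*1 + 3) + 9)*(((6*(-1))*1)*(-3)) = ((-4 + 3) + 9)*(-6*1*(-3)) = (-1 + 9)*(-6*(-3)) = 8*18 = 144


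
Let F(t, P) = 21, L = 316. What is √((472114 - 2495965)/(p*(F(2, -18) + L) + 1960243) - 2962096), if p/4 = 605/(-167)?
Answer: I*√35094815020782946621797/108848347 ≈ 1721.1*I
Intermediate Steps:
p = -2420/167 (p = 4*(605/(-167)) = 4*(605*(-1/167)) = 4*(-605/167) = -2420/167 ≈ -14.491)
√((472114 - 2495965)/(p*(F(2, -18) + L) + 1960243) - 2962096) = √((472114 - 2495965)/(-2420*(21 + 316)/167 + 1960243) - 2962096) = √(-2023851/(-2420/167*337 + 1960243) - 2962096) = √(-2023851/(-815540/167 + 1960243) - 2962096) = √(-2023851/326545041/167 - 2962096) = √(-2023851*167/326545041 - 2962096) = √(-112661039/108848347 - 2962096) = √(-322419365916351/108848347) = I*√35094815020782946621797/108848347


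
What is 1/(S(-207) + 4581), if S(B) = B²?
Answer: 1/47430 ≈ 2.1084e-5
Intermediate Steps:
1/(S(-207) + 4581) = 1/((-207)² + 4581) = 1/(42849 + 4581) = 1/47430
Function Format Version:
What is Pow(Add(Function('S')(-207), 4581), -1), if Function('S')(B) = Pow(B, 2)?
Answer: Rational(1, 47430) ≈ 2.1084e-5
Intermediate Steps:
Pow(Add(Function('S')(-207), 4581), -1) = Pow(Add(Pow(-207, 2), 4581), -1) = Pow(Add(42849, 4581), -1) = Pow(47430, -1) = Rational(1, 47430)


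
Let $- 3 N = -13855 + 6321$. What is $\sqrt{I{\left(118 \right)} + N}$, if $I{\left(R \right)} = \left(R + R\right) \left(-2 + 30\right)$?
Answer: $\frac{\sqrt{82074}}{3} \approx 95.495$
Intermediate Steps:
$I{\left(R \right)} = 56 R$ ($I{\left(R \right)} = 2 R 28 = 56 R$)
$N = \frac{7534}{3}$ ($N = - \frac{-13855 + 6321}{3} = \left(- \frac{1}{3}\right) \left(-7534\right) = \frac{7534}{3} \approx 2511.3$)
$\sqrt{I{\left(118 \right)} + N} = \sqrt{56 \cdot 118 + \frac{7534}{3}} = \sqrt{6608 + \frac{7534}{3}} = \sqrt{\frac{27358}{3}} = \frac{\sqrt{82074}}{3}$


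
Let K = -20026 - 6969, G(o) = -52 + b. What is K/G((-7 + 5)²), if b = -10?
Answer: 26995/62 ≈ 435.40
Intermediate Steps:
G(o) = -62 (G(o) = -52 - 10 = -62)
K = -26995
K/G((-7 + 5)²) = -26995/(-62) = -26995*(-1/62) = 26995/62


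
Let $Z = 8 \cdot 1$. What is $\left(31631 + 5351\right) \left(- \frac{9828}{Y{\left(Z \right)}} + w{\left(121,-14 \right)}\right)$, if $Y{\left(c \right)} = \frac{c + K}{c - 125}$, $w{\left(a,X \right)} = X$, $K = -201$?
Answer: $- \frac{42624639596}{193} \approx -2.2085 \cdot 10^{8}$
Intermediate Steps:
$Z = 8$
$Y{\left(c \right)} = \frac{-201 + c}{-125 + c}$ ($Y{\left(c \right)} = \frac{c - 201}{c - 125} = \frac{-201 + c}{-125 + c}$)
$\left(31631 + 5351\right) \left(- \frac{9828}{Y{\left(Z \right)}} + w{\left(121,-14 \right)}\right) = \left(31631 + 5351\right) \left(- \frac{9828}{\frac{1}{-125 + 8} \left(-201 + 8\right)} - 14\right) = 36982 \left(- \frac{9828}{\frac{1}{-117} \left(-193\right)} - 14\right) = 36982 \left(- \frac{9828}{\left(- \frac{1}{117}\right) \left(-193\right)} - 14\right) = 36982 \left(- \frac{9828}{\frac{193}{117}} - 14\right) = 36982 \left(\left(-9828\right) \frac{117}{193} - 14\right) = 36982 \left(- \frac{1149876}{193} - 14\right) = 36982 \left(- \frac{1152578}{193}\right) = - \frac{42624639596}{193}$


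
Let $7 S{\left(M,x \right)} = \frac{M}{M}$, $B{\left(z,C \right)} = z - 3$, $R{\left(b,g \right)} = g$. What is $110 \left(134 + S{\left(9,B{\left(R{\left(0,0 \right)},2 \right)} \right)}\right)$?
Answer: $\frac{103290}{7} \approx 14756.0$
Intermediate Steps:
$B{\left(z,C \right)} = -3 + z$
$S{\left(M,x \right)} = \frac{1}{7}$ ($S{\left(M,x \right)} = \frac{M \frac{1}{M}}{7} = \frac{1}{7} \cdot 1 = \frac{1}{7}$)
$110 \left(134 + S{\left(9,B{\left(R{\left(0,0 \right)},2 \right)} \right)}\right) = 110 \left(134 + \frac{1}{7}\right) = 110 \cdot \frac{939}{7} = \frac{103290}{7}$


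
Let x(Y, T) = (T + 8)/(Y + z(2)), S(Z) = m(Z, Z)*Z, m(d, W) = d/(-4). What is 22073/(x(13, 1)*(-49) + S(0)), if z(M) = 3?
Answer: -353168/441 ≈ -800.83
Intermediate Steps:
m(d, W) = -d/4 (m(d, W) = d*(-¼) = -d/4)
S(Z) = -Z²/4 (S(Z) = (-Z/4)*Z = -Z²/4)
x(Y, T) = (8 + T)/(3 + Y) (x(Y, T) = (T + 8)/(Y + 3) = (8 + T)/(3 + Y))
22073/(x(13, 1)*(-49) + S(0)) = 22073/(((8 + 1)/(3 + 13))*(-49) - ¼*0²) = 22073/((9/16)*(-49) - ¼*0) = 22073/(((1/16)*9)*(-49) + 0) = 22073/((9/16)*(-49) + 0) = 22073/(-441/16 + 0) = 22073/(-441/16) = 22073*(-16/441) = -353168/441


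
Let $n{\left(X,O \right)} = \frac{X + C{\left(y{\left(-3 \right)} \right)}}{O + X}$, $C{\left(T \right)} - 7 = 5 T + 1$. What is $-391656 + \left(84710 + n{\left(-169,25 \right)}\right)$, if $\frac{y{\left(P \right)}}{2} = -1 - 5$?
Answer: $- \frac{44200003}{144} \approx -3.0694 \cdot 10^{5}$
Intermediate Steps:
$y{\left(P \right)} = -12$ ($y{\left(P \right)} = 2 \left(-1 - 5\right) = 2 \left(-6\right) = -12$)
$C{\left(T \right)} = 8 + 5 T$ ($C{\left(T \right)} = 7 + \left(5 T + 1\right) = 7 + \left(1 + 5 T\right) = 8 + 5 T$)
$n{\left(X,O \right)} = \frac{-52 + X}{O + X}$ ($n{\left(X,O \right)} = \frac{X + \left(8 + 5 \left(-12\right)\right)}{O + X} = \frac{X + \left(8 - 60\right)}{O + X} = \frac{X - 52}{O + X} = \frac{-52 + X}{O + X}$)
$-391656 + \left(84710 + n{\left(-169,25 \right)}\right) = -391656 + \left(84710 + \frac{-52 - 169}{25 - 169}\right) = -391656 + \left(84710 + \frac{1}{-144} \left(-221\right)\right) = -391656 + \left(84710 - - \frac{221}{144}\right) = -391656 + \left(84710 + \frac{221}{144}\right) = -391656 + \frac{12198461}{144} = - \frac{44200003}{144}$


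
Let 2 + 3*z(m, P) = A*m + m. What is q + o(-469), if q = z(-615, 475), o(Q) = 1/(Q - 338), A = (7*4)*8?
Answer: -37223414/807 ≈ -46126.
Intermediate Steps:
A = 224 (A = 28*8 = 224)
o(Q) = 1/(-338 + Q)
z(m, P) = -2/3 + 75*m (z(m, P) = -2/3 + (224*m + m)/3 = -2/3 + (225*m)/3 = -2/3 + 75*m)
q = -138377/3 (q = -2/3 + 75*(-615) = -2/3 - 46125 = -138377/3 ≈ -46126.)
q + o(-469) = -138377/3 + 1/(-338 - 469) = -138377/3 + 1/(-807) = -138377/3 - 1/807 = -37223414/807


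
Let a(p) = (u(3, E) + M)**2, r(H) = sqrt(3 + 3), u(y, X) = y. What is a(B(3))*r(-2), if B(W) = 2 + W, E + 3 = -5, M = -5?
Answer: 4*sqrt(6) ≈ 9.7980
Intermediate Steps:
E = -8 (E = -3 - 5 = -8)
r(H) = sqrt(6)
a(p) = 4 (a(p) = (3 - 5)**2 = (-2)**2 = 4)
a(B(3))*r(-2) = 4*sqrt(6)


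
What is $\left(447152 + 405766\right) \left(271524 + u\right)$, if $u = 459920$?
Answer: $623861753592$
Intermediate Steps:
$\left(447152 + 405766\right) \left(271524 + u\right) = \left(447152 + 405766\right) \left(271524 + 459920\right) = 852918 \cdot 731444 = 623861753592$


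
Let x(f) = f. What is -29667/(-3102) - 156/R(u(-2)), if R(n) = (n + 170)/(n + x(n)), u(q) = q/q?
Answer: 41467/5358 ≈ 7.7393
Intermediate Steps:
u(q) = 1
R(n) = (170 + n)/(2*n) (R(n) = (n + 170)/(n + n) = (170 + n)/((2*n)) = (170 + n)*(1/(2*n)) = (170 + n)/(2*n))
-29667/(-3102) - 156/R(u(-2)) = -29667/(-3102) - 156*2/(170 + 1) = -29667*(-1/3102) - 156/((½)*1*171) = 899/94 - 156/171/2 = 899/94 - 156*2/171 = 899/94 - 104/57 = 41467/5358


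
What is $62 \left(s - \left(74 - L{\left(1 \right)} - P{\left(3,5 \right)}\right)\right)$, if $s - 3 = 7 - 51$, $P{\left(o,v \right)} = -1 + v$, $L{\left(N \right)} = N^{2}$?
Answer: $-6820$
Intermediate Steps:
$s = -41$ ($s = 3 + \left(7 - 51\right) = 3 - 44 = -41$)
$62 \left(s - \left(74 - L{\left(1 \right)} - P{\left(3,5 \right)}\right)\right) = 62 \left(-41 + \left(\left(\left(-11 + 1^{2}\right) + \left(-1 + 5\right)\right) - 63\right)\right) = 62 \left(-41 + \left(\left(\left(-11 + 1\right) + 4\right) - 63\right)\right) = 62 \left(-41 + \left(\left(-10 + 4\right) - 63\right)\right) = 62 \left(-41 - 69\right) = 62 \left(-110\right) = -6820$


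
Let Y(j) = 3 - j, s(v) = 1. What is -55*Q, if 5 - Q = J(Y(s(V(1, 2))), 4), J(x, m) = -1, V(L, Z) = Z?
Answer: -330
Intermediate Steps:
Q = 6 (Q = 5 - 1*(-1) = 5 + 1 = 6)
-55*Q = -55*6 = -330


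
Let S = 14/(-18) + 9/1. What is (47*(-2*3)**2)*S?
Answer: 13912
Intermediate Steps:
S = 74/9 (S = 14*(-1/18) + 9*1 = -7/9 + 9 = 74/9 ≈ 8.2222)
(47*(-2*3)**2)*S = (47*(-2*3)**2)*(74/9) = (47*(-6)**2)*(74/9) = (47*36)*(74/9) = 1692*(74/9) = 13912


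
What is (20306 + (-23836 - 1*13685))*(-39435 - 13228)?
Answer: 906593545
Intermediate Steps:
(20306 + (-23836 - 1*13685))*(-39435 - 13228) = (20306 + (-23836 - 13685))*(-52663) = (20306 - 37521)*(-52663) = -17215*(-52663) = 906593545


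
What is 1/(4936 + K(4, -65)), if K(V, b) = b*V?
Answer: 1/4676 ≈ 0.00021386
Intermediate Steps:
K(V, b) = V*b
1/(4936 + K(4, -65)) = 1/(4936 + 4*(-65)) = 1/(4936 - 260) = 1/4676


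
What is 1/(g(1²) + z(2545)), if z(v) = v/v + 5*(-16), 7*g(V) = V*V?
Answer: -7/552 ≈ -0.012681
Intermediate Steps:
g(V) = V²/7 (g(V) = (V*V)/7 = V²/7)
z(v) = -79 (z(v) = 1 - 80 = -79)
1/(g(1²) + z(2545)) = 1/((1²)²/7 - 79) = 1/((⅐)*1² - 79) = 1/((⅐)*1 - 79) = 1/(⅐ - 79) = 1/(-552/7) = -7/552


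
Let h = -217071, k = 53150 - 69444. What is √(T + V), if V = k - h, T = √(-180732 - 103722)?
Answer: √(200777 + 3*I*√31606) ≈ 448.08 + 0.5952*I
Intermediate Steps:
T = 3*I*√31606 (T = √(-284454) = 3*I*√31606 ≈ 533.34*I)
k = -16294
V = 200777 (V = -16294 - 1*(-217071) = -16294 + 217071 = 200777)
√(T + V) = √(3*I*√31606 + 200777) = √(200777 + 3*I*√31606)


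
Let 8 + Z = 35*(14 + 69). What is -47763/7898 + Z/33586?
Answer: -395321903/66315557 ≈ -5.9612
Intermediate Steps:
Z = 2897 (Z = -8 + 35*(14 + 69) = -8 + 35*83 = -8 + 2905 = 2897)
-47763/7898 + Z/33586 = -47763/7898 + 2897/33586 = -395321903/66315557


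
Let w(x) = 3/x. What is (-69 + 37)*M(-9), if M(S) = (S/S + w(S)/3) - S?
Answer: -2848/9 ≈ -316.44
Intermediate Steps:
M(S) = 1 + 1/S - S (M(S) = (S/S + (3/S)/3) - S = (1 + (3/S)*(⅓)) - S = (1 + 1/S) - S = 1 + 1/S - S)
(-69 + 37)*M(-9) = (-69 + 37)*(1 + 1/(-9) - 1*(-9)) = -32*(1 - ⅑ + 9) = -32*89/9 = -2848/9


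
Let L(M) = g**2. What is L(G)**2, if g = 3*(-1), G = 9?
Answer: 81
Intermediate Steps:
g = -3
L(M) = 9 (L(M) = (-3)**2 = 9)
L(G)**2 = 9**2 = 81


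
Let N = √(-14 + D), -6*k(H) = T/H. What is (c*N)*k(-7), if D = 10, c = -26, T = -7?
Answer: 26*I/3 ≈ 8.6667*I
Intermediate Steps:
k(H) = 7/(6*H) (k(H) = -(-7)/(6*H) = 7/(6*H))
N = 2*I (N = √(-14 + 10) = √(-4) = 2*I ≈ 2.0*I)
(c*N)*k(-7) = (-52*I)*((7/6)/(-7)) = (-52*I)*((7/6)*(-⅐)) = -52*I*(-⅙) = 26*I/3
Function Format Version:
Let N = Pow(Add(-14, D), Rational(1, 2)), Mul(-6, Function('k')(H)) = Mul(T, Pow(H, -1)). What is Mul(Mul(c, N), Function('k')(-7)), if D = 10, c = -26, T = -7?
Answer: Mul(Rational(26, 3), I) ≈ Mul(8.6667, I)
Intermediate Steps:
Function('k')(H) = Mul(Rational(7, 6), Pow(H, -1)) (Function('k')(H) = Mul(Rational(-1, 6), Mul(-7, Pow(H, -1))) = Mul(Rational(7, 6), Pow(H, -1)))
N = Mul(2, I) (N = Pow(Add(-14, 10), Rational(1, 2)) = Pow(-4, Rational(1, 2)) = Mul(2, I) ≈ Mul(2.0000, I))
Mul(Mul(c, N), Function('k')(-7)) = Mul(Mul(-26, Mul(2, I)), Mul(Rational(7, 6), Pow(-7, -1))) = Mul(Mul(-52, I), Mul(Rational(7, 6), Rational(-1, 7))) = Mul(Mul(-52, I), Rational(-1, 6)) = Mul(Rational(26, 3), I)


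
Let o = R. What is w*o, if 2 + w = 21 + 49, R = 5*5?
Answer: 1700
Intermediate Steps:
R = 25
o = 25
w = 68 (w = -2 + (21 + 49) = -2 + 70 = 68)
w*o = 68*25 = 1700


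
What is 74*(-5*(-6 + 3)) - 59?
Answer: 1051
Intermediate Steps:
74*(-5*(-6 + 3)) - 59 = 74*(-5*(-3)) - 59 = 74*15 - 59 = 1110 - 59 = 1051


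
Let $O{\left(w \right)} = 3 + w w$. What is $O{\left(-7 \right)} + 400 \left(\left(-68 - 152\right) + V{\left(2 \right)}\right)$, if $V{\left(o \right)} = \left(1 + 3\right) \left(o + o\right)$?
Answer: $-81548$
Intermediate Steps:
$V{\left(o \right)} = 8 o$ ($V{\left(o \right)} = 4 \cdot 2 o = 8 o$)
$O{\left(w \right)} = 3 + w^{2}$
$O{\left(-7 \right)} + 400 \left(\left(-68 - 152\right) + V{\left(2 \right)}\right) = \left(3 + \left(-7\right)^{2}\right) + 400 \left(\left(-68 - 152\right) + 8 \cdot 2\right) = \left(3 + 49\right) + 400 \left(-220 + 16\right) = 52 + 400 \left(-204\right) = 52 - 81600 = -81548$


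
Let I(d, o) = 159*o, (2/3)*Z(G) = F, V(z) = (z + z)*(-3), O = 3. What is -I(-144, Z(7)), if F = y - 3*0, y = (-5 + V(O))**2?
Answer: -252333/2 ≈ -1.2617e+5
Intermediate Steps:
V(z) = -6*z (V(z) = (2*z)*(-3) = -6*z)
y = 529 (y = (-5 - 6*3)**2 = (-5 - 18)**2 = (-23)**2 = 529)
F = 529 (F = 529 - 3*0 = 529 + 0 = 529)
Z(G) = 1587/2 (Z(G) = (3/2)*529 = 1587/2)
-I(-144, Z(7)) = -159*1587/2 = -1*252333/2 = -252333/2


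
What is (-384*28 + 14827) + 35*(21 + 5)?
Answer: 4985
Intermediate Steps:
(-384*28 + 14827) + 35*(21 + 5) = (-10752 + 14827) + 35*26 = 4075 + 910 = 4985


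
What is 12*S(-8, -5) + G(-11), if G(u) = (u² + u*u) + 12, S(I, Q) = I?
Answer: 158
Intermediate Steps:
G(u) = 12 + 2*u² (G(u) = (u² + u²) + 12 = 2*u² + 12 = 12 + 2*u²)
12*S(-8, -5) + G(-11) = 12*(-8) + (12 + 2*(-11)²) = -96 + (12 + 2*121) = -96 + (12 + 242) = -96 + 254 = 158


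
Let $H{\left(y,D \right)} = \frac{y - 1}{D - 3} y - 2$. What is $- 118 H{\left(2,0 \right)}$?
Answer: $\frac{944}{3} \approx 314.67$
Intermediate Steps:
$H{\left(y,D \right)} = -2 + \frac{y \left(-1 + y\right)}{-3 + D}$ ($H{\left(y,D \right)} = \frac{-1 + y}{-3 + D} y - 2 = \frac{y \left(-1 + y\right)}{-3 + D} - 2 = -2 + \frac{y \left(-1 + y\right)}{-3 + D}$)
$- 118 H{\left(2,0 \right)} = - 118 \frac{6 + 2^{2} - 2 - 0}{-3 + 0} = - 118 \frac{6 + 4 - 2 + 0}{-3} = - 118 \left(\left(- \frac{1}{3}\right) 8\right) = \left(-118\right) \left(- \frac{8}{3}\right) = \frac{944}{3}$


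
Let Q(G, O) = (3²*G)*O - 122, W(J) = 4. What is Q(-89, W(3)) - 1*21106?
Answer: -24432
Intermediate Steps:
Q(G, O) = -122 + 9*G*O (Q(G, O) = (9*G)*O - 122 = 9*G*O - 122 = -122 + 9*G*O)
Q(-89, W(3)) - 1*21106 = (-122 + 9*(-89)*4) - 1*21106 = (-122 - 3204) - 21106 = -3326 - 21106 = -24432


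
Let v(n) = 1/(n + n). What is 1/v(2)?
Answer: 4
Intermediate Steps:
v(n) = 1/(2*n)
1/v(2) = 1/((½)/2) = 1/((½)*(½)) = 1/(¼) = 4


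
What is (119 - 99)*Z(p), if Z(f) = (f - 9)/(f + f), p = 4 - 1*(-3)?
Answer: -20/7 ≈ -2.8571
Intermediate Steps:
p = 7 (p = 4 + 3 = 7)
Z(f) = (-9 + f)/(2*f) (Z(f) = (-9 + f)/((2*f)) = (-9 + f)*(1/(2*f)) = (-9 + f)/(2*f))
(119 - 99)*Z(p) = (119 - 99)*((1/2)*(-9 + 7)/7) = 20*((1/2)*(1/7)*(-2)) = 20*(-1/7) = -20/7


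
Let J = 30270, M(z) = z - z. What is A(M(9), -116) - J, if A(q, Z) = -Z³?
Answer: 1530626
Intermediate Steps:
M(z) = 0
A(M(9), -116) - J = -1*(-116)³ - 1*30270 = -1*(-1560896) - 30270 = 1560896 - 30270 = 1530626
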